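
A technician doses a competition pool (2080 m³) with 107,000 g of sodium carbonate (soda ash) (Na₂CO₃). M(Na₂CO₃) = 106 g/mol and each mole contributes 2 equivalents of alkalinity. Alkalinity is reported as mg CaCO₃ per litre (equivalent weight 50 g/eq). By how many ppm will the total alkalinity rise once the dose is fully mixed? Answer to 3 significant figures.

Volume: 2080 m³ = 2,080,000 L.
Moles of Na₂CO₃: 107,000 g ÷ 106 g/mol = 1009 mol → 2019 eq of alkalinity.
As CaCO₃: 2019 eq × 50 g/eq = 100,900 g.
Rise: 100,900 g / 2,080,000 L × 1000 = 48.53 mg/L.

48.5 ppm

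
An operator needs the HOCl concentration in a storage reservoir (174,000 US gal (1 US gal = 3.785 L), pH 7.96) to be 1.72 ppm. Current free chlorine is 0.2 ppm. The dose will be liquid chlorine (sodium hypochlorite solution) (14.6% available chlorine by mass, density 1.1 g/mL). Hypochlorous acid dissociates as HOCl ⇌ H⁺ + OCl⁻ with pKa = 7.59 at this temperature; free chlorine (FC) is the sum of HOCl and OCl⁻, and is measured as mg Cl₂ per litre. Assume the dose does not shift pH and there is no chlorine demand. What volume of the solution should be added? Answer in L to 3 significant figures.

22.8 L

Volume: 174,000 US gal × 3.785 L/gal = 658,590 L.
[OCl⁻]/[HOCl] = 10^(pH − pKa) = 10^(7.96 − 7.59) = 2.344; fraction as HOCl = 1/(1 + 2.344) = 0.299.
Free chlorine required for 1.72 ppm HOCl: 1.72 / 0.299 = 5.752 ppm.
FC to add: 5.752 − 0.2 = 5.552 mg/L as Cl₂.
Cl₂ equivalent: 5.552 mg/L × 658,590 L = 3657 g.
Product at 14.6% available Cl: 3657 / 0.146 = 25,040 g.
Volume: 25,040 g ÷ 1.1 g/mL = 22,770 mL.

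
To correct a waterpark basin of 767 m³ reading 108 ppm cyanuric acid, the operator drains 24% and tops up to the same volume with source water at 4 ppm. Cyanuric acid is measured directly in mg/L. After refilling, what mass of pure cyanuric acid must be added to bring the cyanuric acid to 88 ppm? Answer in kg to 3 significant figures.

3.80 kg

Volume: 767 m³ = 767,000 L.
After draining 24% and refilling: 108 × 0.76 + 4 × 0.24 = 83.04 ppm.
Deficit to target: 88 − 83.04 = 4.96 mg/L.
Mass: 4.96 mg/L × 767,000 L = 3804 g cyanuric acid.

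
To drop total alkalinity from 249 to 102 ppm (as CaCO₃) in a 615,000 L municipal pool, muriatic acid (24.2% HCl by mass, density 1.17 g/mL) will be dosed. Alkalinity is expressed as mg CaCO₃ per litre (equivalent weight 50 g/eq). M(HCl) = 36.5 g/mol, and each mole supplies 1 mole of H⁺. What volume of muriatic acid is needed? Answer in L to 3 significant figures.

233 L

Alkalinity to neutralize: (249 − 102) = 147 mg/L as CaCO₃ × 615,000 L = 90,400 g as CaCO₃.
Equivalents of H⁺ required: 90,400 ÷ 50 g/eq = 1808 eq = 1808 mol HCl.
Mass of HCl: 1808 × 36.5 = 66,000 g.
Mass of 24.2% solution: 66,000 / 0.242 = 272,700 g.
Volume: 272,700 g ÷ 1.17 g/mL = 233,100 mL.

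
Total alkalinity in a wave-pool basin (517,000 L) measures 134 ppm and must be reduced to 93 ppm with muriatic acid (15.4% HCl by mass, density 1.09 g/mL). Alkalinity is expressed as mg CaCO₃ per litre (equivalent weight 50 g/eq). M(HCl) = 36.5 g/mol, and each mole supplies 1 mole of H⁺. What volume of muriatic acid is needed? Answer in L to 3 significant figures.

Alkalinity to neutralize: (134 − 93) = 41 mg/L as CaCO₃ × 517,000 L = 21,200 g as CaCO₃.
Equivalents of H⁺ required: 21,200 ÷ 50 g/eq = 423.9 eq = 423.9 mol HCl.
Mass of HCl: 423.9 × 36.5 = 15,470 g.
Mass of 15.4% solution: 15,470 / 0.154 = 100,500 g.
Volume: 100,500 g ÷ 1.09 g/mL = 92,180 mL.

92.2 L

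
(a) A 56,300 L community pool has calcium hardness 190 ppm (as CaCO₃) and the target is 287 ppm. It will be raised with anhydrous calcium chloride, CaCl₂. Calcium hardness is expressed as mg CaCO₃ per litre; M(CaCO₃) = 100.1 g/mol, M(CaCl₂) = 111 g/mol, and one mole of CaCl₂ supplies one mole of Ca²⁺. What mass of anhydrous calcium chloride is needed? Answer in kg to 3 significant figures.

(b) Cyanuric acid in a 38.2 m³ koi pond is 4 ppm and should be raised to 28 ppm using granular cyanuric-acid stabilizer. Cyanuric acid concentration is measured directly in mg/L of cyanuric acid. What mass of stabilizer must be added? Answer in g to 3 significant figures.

(a) 6.06 kg; (b) 917 g

(a) Hardness to add: (287 − 190) = 97 mg/L as CaCO₃ × 56,300 L = 5461 g as CaCO₃.
(a) Moles of Ca²⁺ (1 mol Ca²⁺ ≡ 1 mol CaCO₃): 5461 / 100.1 g/mol = 54.56 mol.
(a) Mass of CaCl₂: 54.56 × 111 = 6056 g.

(b) Volume: 38.2 m³ = 38,200 L.
(b) CYA to add: (28 − 4) = 24 mg/L × 38,200 L = 916.8 g cyanuric acid.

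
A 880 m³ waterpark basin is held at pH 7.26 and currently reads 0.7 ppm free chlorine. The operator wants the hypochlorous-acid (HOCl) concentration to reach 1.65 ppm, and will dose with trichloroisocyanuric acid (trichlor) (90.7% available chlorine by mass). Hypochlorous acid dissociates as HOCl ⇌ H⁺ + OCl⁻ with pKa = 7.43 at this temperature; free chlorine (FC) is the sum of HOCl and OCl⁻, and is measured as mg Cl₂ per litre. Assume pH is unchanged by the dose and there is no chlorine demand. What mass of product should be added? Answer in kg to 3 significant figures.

Volume: 880 m³ = 880,000 L.
[OCl⁻]/[HOCl] = 10^(pH − pKa) = 10^(7.26 − 7.43) = 0.6761; fraction as HOCl = 1/(1 + 0.6761) = 0.5966.
Free chlorine required for 1.65 ppm HOCl: 1.65 / 0.5966 = 2.766 ppm.
FC to add: 2.766 − 0.7 = 2.066 mg/L as Cl₂.
Cl₂ equivalent: 2.066 mg/L × 880,000 L = 1818 g.
Product at 90.7% available Cl: 1818 / 0.907 = 2004 g.

2.00 kg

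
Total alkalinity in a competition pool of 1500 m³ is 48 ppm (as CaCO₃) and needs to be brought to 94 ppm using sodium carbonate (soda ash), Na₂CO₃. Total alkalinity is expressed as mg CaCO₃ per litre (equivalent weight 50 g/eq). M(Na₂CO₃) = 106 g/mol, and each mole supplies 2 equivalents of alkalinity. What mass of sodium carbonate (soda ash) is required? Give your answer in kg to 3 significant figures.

73.1 kg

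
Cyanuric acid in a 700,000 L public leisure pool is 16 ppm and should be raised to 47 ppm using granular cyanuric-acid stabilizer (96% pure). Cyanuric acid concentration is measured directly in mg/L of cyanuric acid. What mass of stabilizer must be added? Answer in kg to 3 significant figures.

22.6 kg

CYA to add: (47 − 16) = 31 mg/L × 700,000 L = 21,700 g cyanuric acid.
At 96% purity: 21,700 / 0.96 = 22,600 g product.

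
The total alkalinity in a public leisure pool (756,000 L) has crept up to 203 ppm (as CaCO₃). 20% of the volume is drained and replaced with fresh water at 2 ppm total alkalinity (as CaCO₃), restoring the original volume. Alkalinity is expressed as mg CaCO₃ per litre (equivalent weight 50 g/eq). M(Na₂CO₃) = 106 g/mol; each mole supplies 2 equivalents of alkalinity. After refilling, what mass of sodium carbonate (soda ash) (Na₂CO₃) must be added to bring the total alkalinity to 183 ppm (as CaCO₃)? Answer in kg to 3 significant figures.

After draining 20% and refilling: 203 × 0.80 + 2 × 0.20 = 162.8 ppm.
Deficit to target: 183 − 162.8 = 20.2 mg/L.
As CaCO₃: 20.2 mg/L × 756,000 L = 15,270 g; ÷ 50 g/eq ÷ 2 = 152.7 mol Na₂CO₃.
Mass: 152.7 × 106 = 16,190 g.

16.2 kg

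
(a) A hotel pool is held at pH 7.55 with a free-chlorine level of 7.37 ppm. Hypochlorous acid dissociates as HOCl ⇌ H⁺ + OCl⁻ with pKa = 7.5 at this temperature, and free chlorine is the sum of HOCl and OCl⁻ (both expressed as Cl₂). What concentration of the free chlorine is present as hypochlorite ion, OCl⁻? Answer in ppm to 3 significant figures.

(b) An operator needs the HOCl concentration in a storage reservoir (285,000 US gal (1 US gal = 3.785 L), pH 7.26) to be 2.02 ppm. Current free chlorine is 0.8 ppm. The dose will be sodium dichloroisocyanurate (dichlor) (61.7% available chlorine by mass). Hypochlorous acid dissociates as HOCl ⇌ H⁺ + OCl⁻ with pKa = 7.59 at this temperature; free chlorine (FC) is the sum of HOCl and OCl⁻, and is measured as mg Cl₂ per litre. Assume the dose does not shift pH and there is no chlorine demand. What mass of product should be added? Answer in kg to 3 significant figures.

(a) 3.90 ppm; (b) 3.78 kg

(a) [OCl⁻]/[HOCl] = 10^(pH − pKa) = 10^(7.55 − 7.5) = 10^0.05 = 1.122.
(a) Fraction as HOCl = 1 / (1 + 1.122) = 0.4712.
(a) OCl⁻ = (1 − 0.4712) × 7.37 ppm = 3.897 ppm.

(b) Volume: 285,000 US gal × 3.785 L/gal = 1,078,725 L.
(b) [OCl⁻]/[HOCl] = 10^(pH − pKa) = 10^(7.26 − 7.59) = 0.4677; fraction as HOCl = 1/(1 + 0.4677) = 0.6813.
(b) Free chlorine required for 2.02 ppm HOCl: 2.02 / 0.6813 = 2.965 ppm.
(b) FC to add: 2.965 − 0.8 = 2.165 mg/L as Cl₂.
(b) Cl₂ equivalent: 2.165 mg/L × 1,078,725 L = 2335 g.
(b) Product at 61.7% available Cl: 2335 / 0.617 = 3785 g.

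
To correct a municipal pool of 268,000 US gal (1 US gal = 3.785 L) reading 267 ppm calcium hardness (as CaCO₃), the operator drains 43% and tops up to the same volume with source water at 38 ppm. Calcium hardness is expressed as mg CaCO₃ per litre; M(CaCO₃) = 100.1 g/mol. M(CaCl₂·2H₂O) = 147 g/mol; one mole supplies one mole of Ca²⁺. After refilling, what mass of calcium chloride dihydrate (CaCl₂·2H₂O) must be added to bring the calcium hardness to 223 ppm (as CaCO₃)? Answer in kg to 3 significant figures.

Volume: 268,000 US gal × 3.785 L/gal = 1,014,380 L.
After draining 43% and refilling: 267 × 0.57 + 38 × 0.43 = 168.53 ppm.
Deficit to target: 223 − 168.53 = 54.47 mg/L.
As CaCO₃: 54.47 mg/L × 1,014,380 L = 55,250 g; ÷ 100.1 = 552 mol Ca²⁺.
Mass: 552 × 147 = 81,140 g.

81.1 kg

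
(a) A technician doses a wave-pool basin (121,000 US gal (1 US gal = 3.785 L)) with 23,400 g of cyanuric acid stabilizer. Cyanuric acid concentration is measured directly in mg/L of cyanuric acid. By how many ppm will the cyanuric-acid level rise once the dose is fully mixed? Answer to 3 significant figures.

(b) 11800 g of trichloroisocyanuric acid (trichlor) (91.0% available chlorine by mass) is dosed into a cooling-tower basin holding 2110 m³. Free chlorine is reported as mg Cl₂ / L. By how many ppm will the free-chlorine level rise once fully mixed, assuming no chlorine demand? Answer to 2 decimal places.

(a) Volume: 121,000 US gal × 3.785 L/gal = 457,985 L.
(a) Rise: 23,400 g / 457,985 L × 1000 = 51.09 mg/L.

(b) Volume: 2110 m³ = 2,110,000 L.
(b) Available chlorine delivered: 11,800 g × 0.91 = 10,740 g as Cl₂.
(b) Concentration rise: 10,740 g / 2,110,000 L = 5.089 mg/L = 5.09 ppm.

(a) 51.1 ppm; (b) 5.09 ppm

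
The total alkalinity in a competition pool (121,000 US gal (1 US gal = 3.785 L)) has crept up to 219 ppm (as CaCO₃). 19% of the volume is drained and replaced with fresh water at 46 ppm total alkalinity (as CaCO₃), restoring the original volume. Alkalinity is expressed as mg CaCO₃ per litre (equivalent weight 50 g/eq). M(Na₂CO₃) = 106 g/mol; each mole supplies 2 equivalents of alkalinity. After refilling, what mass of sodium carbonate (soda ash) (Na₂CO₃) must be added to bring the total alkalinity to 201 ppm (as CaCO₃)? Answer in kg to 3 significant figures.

7.22 kg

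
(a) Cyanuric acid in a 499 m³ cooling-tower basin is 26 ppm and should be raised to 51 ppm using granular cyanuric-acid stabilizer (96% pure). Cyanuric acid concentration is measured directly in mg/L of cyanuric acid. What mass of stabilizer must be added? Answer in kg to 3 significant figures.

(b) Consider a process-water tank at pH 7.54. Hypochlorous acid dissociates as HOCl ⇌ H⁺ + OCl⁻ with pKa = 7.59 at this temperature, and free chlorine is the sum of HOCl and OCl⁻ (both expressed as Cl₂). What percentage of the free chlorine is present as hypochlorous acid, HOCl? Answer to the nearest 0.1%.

(a) 13.0 kg; (b) 52.9%

(a) Volume: 499 m³ = 499,000 L.
(a) CYA to add: (51 − 26) = 25 mg/L × 499,000 L = 12,480 g cyanuric acid.
(a) At 96% purity: 12,480 / 0.96 = 12,990 g product.

(b) [OCl⁻]/[HOCl] = 10^(pH − pKa) = 10^(7.54 − 7.59) = 10^-0.05 = 0.8913.
(b) Fraction as HOCl = 1 / (1 + 0.8913) = 0.5288.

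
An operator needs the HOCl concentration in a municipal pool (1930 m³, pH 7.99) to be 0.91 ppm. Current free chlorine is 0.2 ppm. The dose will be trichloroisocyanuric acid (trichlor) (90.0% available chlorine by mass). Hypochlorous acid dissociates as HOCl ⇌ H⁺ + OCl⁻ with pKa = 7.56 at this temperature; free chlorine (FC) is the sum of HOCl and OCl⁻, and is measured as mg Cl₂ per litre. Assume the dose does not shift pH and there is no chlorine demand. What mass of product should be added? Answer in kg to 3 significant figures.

Volume: 1930 m³ = 1,930,000 L.
[OCl⁻]/[HOCl] = 10^(pH − pKa) = 10^(7.99 − 7.56) = 2.692; fraction as HOCl = 1/(1 + 2.692) = 0.2709.
Free chlorine required for 0.91 ppm HOCl: 0.91 / 0.2709 = 3.359 ppm.
FC to add: 3.359 − 0.2 = 3.159 mg/L as Cl₂.
Cl₂ equivalent: 3.159 mg/L × 1,930,000 L = 6097 g.
Product at 90.0% available Cl: 6097 / 0.9 = 6775 g.

6.77 kg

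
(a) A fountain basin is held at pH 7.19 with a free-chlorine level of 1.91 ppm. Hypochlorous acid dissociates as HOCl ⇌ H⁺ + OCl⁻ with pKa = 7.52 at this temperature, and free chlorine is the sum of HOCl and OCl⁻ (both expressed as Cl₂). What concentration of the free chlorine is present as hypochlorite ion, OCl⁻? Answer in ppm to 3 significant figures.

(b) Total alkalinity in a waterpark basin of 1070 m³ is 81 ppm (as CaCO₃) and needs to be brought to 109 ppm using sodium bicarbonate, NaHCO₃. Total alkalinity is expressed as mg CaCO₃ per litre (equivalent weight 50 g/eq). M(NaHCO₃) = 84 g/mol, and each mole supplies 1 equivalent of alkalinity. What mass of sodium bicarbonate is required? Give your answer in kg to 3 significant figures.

(a) 0.609 ppm; (b) 50.3 kg

(a) [OCl⁻]/[HOCl] = 10^(pH − pKa) = 10^(7.19 − 7.52) = 10^-0.33 = 0.4677.
(a) Fraction as HOCl = 1 / (1 + 0.4677) = 0.6813.
(a) OCl⁻ = (1 − 0.6813) × 1.91 ppm = 0.6087 ppm.

(b) Volume: 1070 m³ = 1,070,000 L.
(b) Alkalinity to add: (109 − 81) = 28 mg/L as CaCO₃ × 1,070,000 L = 29,960 g as CaCO₃.
(b) Equivalents: 29,960 g ÷ 50 g/eq = 599.2 eq.
(b) NaHCO₃ supplies 1 eq per mole → 599.2 mol.
(b) Mass: 599.2 mol × 84 g/mol = 50,330 g.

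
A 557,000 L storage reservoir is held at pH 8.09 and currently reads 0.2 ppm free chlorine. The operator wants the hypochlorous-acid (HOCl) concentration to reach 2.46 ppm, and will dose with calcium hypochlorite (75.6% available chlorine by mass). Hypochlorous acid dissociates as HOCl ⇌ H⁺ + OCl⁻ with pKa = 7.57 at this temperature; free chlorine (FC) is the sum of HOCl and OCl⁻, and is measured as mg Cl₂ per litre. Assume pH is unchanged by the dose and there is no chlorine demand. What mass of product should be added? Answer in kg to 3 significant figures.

7.67 kg

[OCl⁻]/[HOCl] = 10^(pH − pKa) = 10^(8.09 − 7.57) = 3.311; fraction as HOCl = 1/(1 + 3.311) = 0.2319.
Free chlorine required for 2.46 ppm HOCl: 2.46 / 0.2319 = 10.61 ppm.
FC to add: 10.61 − 0.2 = 10.41 mg/L as Cl₂.
Cl₂ equivalent: 10.41 mg/L × 557,000 L = 5796 g.
Product at 75.6% available Cl: 5796 / 0.756 = 7667 g.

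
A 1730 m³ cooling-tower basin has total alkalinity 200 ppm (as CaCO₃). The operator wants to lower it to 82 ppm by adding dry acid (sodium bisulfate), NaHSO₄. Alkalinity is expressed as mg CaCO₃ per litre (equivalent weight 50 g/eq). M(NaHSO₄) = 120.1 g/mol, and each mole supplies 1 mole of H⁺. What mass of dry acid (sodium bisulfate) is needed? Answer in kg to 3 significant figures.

490 kg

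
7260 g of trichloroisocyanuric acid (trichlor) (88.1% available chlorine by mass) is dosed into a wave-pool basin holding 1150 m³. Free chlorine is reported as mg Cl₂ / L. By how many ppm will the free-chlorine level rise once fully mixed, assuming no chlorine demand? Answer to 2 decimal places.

Volume: 1150 m³ = 1,150,000 L.
Available chlorine delivered: 7260 g × 0.881 = 6396 g as Cl₂.
Concentration rise: 6396 g / 1,150,000 L = 5.562 mg/L = 5.56 ppm.

5.56 ppm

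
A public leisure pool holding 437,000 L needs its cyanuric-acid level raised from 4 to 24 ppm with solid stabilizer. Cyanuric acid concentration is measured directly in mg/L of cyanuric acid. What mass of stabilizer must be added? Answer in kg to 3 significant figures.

8.74 kg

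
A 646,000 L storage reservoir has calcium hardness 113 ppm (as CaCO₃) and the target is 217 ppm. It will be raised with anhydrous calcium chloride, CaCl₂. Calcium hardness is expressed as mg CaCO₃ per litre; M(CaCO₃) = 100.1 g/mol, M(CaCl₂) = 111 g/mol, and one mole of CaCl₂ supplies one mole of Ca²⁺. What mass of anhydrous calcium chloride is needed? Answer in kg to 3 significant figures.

74.5 kg

Hardness to add: (217 − 113) = 104 mg/L as CaCO₃ × 646,000 L = 67,180 g as CaCO₃.
Moles of Ca²⁺ (1 mol Ca²⁺ ≡ 1 mol CaCO₃): 67,180 / 100.1 g/mol = 671.2 mol.
Mass of CaCl₂: 671.2 × 111 = 74,500 g.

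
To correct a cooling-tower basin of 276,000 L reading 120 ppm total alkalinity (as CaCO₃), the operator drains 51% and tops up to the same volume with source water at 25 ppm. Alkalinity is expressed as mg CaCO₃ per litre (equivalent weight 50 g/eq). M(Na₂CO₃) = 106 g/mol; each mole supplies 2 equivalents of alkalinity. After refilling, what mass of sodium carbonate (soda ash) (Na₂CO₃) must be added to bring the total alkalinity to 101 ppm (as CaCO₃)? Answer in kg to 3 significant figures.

After draining 51% and refilling: 120 × 0.49 + 25 × 0.51 = 71.55 ppm.
Deficit to target: 101 − 71.55 = 29.45 mg/L.
As CaCO₃: 29.45 mg/L × 276,000 L = 8128 g; ÷ 50 g/eq ÷ 2 = 81.28 mol Na₂CO₃.
Mass: 81.28 × 106 = 8616 g.

8.62 kg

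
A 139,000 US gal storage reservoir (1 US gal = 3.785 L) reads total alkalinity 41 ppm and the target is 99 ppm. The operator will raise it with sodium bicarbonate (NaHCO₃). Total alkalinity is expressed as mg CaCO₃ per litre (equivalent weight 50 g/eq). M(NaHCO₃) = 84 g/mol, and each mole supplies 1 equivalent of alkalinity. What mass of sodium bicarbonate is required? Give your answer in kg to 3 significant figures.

Volume: 139,000 US gal × 3.785 L/gal = 526,115 L.
Alkalinity to add: (99 − 41) = 58 mg/L as CaCO₃ × 526,115 L = 30,510 g as CaCO₃.
Equivalents: 30,510 g ÷ 50 g/eq = 610.3 eq.
NaHCO₃ supplies 1 eq per mole → 610.3 mol.
Mass: 610.3 mol × 84 g/mol = 51,260 g.

51.3 kg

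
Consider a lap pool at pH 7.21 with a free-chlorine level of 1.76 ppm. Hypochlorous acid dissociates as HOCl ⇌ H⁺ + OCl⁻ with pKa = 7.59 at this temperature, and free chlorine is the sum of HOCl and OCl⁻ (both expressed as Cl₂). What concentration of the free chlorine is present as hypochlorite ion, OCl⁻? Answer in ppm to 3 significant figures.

0.518 ppm

[OCl⁻]/[HOCl] = 10^(pH − pKa) = 10^(7.21 − 7.59) = 10^-0.38 = 0.4169.
Fraction as HOCl = 1 / (1 + 0.4169) = 0.7058.
OCl⁻ = (1 − 0.7058) × 1.76 ppm = 0.5178 ppm.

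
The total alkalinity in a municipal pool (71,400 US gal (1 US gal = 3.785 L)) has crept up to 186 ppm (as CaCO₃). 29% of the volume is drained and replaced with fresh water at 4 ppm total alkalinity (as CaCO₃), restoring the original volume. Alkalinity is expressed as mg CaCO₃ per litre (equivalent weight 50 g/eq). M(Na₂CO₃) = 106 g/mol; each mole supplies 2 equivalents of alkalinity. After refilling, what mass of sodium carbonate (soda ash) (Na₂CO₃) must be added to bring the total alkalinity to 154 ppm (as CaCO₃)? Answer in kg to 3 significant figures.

5.95 kg

Volume: 71,400 US gal × 3.785 L/gal = 270,249 L.
After draining 29% and refilling: 186 × 0.71 + 4 × 0.29 = 133.22 ppm.
Deficit to target: 154 − 133.22 = 20.78 mg/L.
As CaCO₃: 20.78 mg/L × 270,249 L = 5616 g; ÷ 50 g/eq ÷ 2 = 56.16 mol Na₂CO₃.
Mass: 56.16 × 106 = 5953 g.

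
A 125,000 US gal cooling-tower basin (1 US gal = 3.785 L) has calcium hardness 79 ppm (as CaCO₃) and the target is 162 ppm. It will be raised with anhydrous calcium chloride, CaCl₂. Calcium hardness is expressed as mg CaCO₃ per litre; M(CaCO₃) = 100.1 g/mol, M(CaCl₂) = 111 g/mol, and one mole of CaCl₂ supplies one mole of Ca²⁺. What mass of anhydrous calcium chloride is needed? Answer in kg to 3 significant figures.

Volume: 125,000 US gal × 3.785 L/gal = 473,125 L.
Hardness to add: (162 − 79) = 83 mg/L as CaCO₃ × 473,125 L = 39,270 g as CaCO₃.
Moles of Ca²⁺ (1 mol Ca²⁺ ≡ 1 mol CaCO₃): 39,270 / 100.1 g/mol = 392.3 mol.
Mass of CaCl₂: 392.3 × 111 = 43,550 g.

43.5 kg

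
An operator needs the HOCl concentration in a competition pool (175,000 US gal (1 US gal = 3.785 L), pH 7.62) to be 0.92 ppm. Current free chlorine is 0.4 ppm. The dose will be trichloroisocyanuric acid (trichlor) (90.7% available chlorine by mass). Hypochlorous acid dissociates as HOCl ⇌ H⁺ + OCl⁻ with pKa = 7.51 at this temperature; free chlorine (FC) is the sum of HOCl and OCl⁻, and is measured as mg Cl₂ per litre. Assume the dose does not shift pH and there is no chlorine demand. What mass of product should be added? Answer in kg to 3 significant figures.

1.25 kg

Volume: 175,000 US gal × 3.785 L/gal = 662,375 L.
[OCl⁻]/[HOCl] = 10^(pH − pKa) = 10^(7.62 − 7.51) = 1.288; fraction as HOCl = 1/(1 + 1.288) = 0.437.
Free chlorine required for 0.92 ppm HOCl: 0.92 / 0.437 = 2.105 ppm.
FC to add: 2.105 − 0.4 = 1.705 mg/L as Cl₂.
Cl₂ equivalent: 1.705 mg/L × 662,375 L = 1129 g.
Product at 90.7% available Cl: 1129 / 0.907 = 1245 g.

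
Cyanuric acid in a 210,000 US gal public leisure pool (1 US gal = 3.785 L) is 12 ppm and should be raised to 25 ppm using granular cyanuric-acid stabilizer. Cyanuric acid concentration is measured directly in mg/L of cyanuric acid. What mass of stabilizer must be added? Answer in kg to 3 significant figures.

Volume: 210,000 US gal × 3.785 L/gal = 794,850 L.
CYA to add: (25 − 12) = 13 mg/L × 794,850 L = 10,330 g cyanuric acid.

10.3 kg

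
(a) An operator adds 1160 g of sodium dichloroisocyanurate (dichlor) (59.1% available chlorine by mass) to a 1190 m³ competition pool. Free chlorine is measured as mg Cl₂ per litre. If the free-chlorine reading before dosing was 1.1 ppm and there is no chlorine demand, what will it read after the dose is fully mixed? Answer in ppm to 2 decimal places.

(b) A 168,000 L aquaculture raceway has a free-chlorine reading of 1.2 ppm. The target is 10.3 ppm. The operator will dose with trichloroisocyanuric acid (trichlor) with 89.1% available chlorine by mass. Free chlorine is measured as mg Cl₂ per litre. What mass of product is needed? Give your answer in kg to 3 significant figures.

(a) 1.68 ppm; (b) 1.72 kg

(a) Volume: 1190 m³ = 1,190,000 L.
(a) Available chlorine delivered: 1160 g × 0.591 = 685.6 g as Cl₂.
(a) Concentration rise: 685.6 g / 1,190,000 L = 0.5761 mg/L = 0.58 ppm.
(a) Final FC: 1.1 + 0.58 = 1.68 ppm.

(b) Chlorine deficit: 10.3 − 1.2 = 9.1 ppm = 9.1 mg/L as Cl₂.
(b) Cl₂ equivalent needed: 9.1 mg/L × 168,000 L = 1,529,000 mg = 1529 g.
(b) Product at 89.1% available chlorine: 1529 / 0.891 = 1716 g.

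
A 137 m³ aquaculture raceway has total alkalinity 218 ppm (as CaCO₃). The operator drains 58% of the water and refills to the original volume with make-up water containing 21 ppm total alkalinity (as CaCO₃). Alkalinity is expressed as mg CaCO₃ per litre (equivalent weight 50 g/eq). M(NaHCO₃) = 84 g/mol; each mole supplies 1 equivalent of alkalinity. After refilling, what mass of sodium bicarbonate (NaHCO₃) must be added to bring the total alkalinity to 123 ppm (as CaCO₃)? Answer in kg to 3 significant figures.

4.43 kg

Volume: 137 m³ = 137,000 L.
After draining 58% and refilling: 218 × 0.42 + 21 × 0.58 = 103.74 ppm.
Deficit to target: 123 − 103.74 = 19.26 mg/L.
As CaCO₃: 19.26 mg/L × 137,000 L = 2639 g; ÷ 50 g/eq ÷ 1 = 52.77 mol NaHCO₃.
Mass: 52.77 × 84 = 4433 g.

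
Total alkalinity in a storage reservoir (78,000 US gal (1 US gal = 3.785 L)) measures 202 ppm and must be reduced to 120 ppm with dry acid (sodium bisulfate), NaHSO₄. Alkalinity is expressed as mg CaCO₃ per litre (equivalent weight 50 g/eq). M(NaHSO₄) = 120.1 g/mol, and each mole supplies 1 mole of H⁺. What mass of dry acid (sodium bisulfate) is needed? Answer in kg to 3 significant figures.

58.1 kg

Volume: 78,000 US gal × 3.785 L/gal = 295,230 L.
Alkalinity to neutralize: (202 − 120) = 82 mg/L as CaCO₃ × 295,230 L = 24,210 g as CaCO₃.
Equivalents of H⁺ required: 24,210 ÷ 50 g/eq = 484.2 eq = 484.2 mol NaHSO₄.
Mass of NaHSO₄: 484.2 × 120.1 = 58,150 g.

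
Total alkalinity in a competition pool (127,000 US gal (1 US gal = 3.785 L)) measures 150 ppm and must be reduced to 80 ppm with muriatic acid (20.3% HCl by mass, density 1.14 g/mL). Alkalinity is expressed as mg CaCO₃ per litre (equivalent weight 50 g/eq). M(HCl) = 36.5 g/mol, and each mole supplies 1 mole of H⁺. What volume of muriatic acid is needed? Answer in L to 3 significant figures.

106 L

Volume: 127,000 US gal × 3.785 L/gal = 480,695 L.
Alkalinity to neutralize: (150 − 80) = 70 mg/L as CaCO₃ × 480,695 L = 33,650 g as CaCO₃.
Equivalents of H⁺ required: 33,650 ÷ 50 g/eq = 673 eq = 673 mol HCl.
Mass of HCl: 673 × 36.5 = 24,560 g.
Mass of 20.3% solution: 24,560 / 0.203 = 121,000 g.
Volume: 121,000 g ÷ 1.14 g/mL = 106,100 mL.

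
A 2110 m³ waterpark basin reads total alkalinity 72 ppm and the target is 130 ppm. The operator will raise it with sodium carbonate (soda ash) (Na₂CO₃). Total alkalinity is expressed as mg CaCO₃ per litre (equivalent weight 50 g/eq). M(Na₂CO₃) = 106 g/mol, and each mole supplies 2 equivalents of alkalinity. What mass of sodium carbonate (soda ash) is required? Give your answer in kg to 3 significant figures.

Volume: 2110 m³ = 2,110,000 L.
Alkalinity to add: (130 − 72) = 58 mg/L as CaCO₃ × 2,110,000 L = 122,400 g as CaCO₃.
Equivalents: 122,400 g ÷ 50 g/eq = 2448 eq.
Each mole of Na₂CO₃ supplies 2 eq, so 2448 / 2 = 1224 mol.
Mass: 1224 mol × 106 g/mol = 129,700 g.

130 kg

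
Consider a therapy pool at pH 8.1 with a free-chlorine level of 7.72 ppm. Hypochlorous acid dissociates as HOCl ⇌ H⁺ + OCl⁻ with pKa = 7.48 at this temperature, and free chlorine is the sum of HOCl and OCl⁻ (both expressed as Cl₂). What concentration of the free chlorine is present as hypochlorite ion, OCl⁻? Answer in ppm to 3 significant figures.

[OCl⁻]/[HOCl] = 10^(pH − pKa) = 10^(8.1 − 7.48) = 10^0.62 = 4.169.
Fraction as HOCl = 1 / (1 + 4.169) = 0.1935.
OCl⁻ = (1 − 0.1935) × 7.72 ppm = 6.226 ppm.

6.23 ppm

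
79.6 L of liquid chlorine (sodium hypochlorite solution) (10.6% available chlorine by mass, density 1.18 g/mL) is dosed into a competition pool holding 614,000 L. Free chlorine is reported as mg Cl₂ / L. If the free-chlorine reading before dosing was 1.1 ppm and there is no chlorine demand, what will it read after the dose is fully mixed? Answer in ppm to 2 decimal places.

Mass of solution: 79.6 L × 1000 mL/L × 1.18 g/mL = 93,930 g.
Available chlorine delivered: 93,930 g × 0.106 = 9956 g as Cl₂.
Concentration rise: 9956 g / 614,000 L = 16.22 mg/L = 16.22 ppm.
Final FC: 1.1 + 16.22 = 17.32 ppm.

17.32 ppm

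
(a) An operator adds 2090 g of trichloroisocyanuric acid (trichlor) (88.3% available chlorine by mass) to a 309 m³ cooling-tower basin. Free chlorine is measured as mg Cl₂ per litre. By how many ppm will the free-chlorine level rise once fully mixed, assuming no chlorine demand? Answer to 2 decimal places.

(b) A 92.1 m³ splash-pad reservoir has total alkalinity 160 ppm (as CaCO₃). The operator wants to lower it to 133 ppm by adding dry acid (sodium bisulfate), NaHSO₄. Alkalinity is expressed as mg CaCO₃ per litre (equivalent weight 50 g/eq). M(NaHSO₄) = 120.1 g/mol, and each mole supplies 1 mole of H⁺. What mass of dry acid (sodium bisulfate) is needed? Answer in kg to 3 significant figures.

(a) Volume: 309 m³ = 309,000 L.
(a) Available chlorine delivered: 2090 g × 0.883 = 1845 g as Cl₂.
(a) Concentration rise: 1845 g / 309,000 L = 5.972 mg/L = 5.97 ppm.

(b) Volume: 92.1 m³ = 92,100 L.
(b) Alkalinity to neutralize: (160 − 133) = 27 mg/L as CaCO₃ × 92,100 L = 2487 g as CaCO₃.
(b) Equivalents of H⁺ required: 2487 ÷ 50 g/eq = 49.73 eq = 49.73 mol NaHSO₄.
(b) Mass of NaHSO₄: 49.73 × 120.1 = 5973 g.

(a) 5.97 ppm; (b) 5.97 kg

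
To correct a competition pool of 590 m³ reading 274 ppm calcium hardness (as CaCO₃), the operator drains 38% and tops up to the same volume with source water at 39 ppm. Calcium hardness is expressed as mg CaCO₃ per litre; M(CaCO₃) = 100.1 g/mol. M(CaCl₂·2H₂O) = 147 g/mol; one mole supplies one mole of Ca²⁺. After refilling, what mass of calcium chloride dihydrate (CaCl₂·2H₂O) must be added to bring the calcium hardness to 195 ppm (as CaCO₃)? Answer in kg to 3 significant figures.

8.92 kg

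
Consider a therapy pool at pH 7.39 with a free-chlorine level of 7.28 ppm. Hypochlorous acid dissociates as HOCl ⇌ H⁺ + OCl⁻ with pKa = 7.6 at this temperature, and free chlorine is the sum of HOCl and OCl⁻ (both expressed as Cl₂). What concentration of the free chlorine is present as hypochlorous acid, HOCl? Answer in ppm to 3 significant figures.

4.50 ppm

[OCl⁻]/[HOCl] = 10^(pH − pKa) = 10^(7.39 − 7.6) = 10^-0.21 = 0.6166.
Fraction as HOCl = 1 / (1 + 0.6166) = 0.6186.
HOCl = 0.6186 × 7.28 ppm = 4.503 ppm.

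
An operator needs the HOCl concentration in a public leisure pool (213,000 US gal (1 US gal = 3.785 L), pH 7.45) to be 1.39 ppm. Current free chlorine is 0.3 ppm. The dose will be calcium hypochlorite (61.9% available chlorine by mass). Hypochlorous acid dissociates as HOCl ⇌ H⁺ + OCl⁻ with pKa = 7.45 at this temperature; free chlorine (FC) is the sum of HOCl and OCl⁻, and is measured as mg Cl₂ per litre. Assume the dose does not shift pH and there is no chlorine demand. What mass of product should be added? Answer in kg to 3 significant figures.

3.23 kg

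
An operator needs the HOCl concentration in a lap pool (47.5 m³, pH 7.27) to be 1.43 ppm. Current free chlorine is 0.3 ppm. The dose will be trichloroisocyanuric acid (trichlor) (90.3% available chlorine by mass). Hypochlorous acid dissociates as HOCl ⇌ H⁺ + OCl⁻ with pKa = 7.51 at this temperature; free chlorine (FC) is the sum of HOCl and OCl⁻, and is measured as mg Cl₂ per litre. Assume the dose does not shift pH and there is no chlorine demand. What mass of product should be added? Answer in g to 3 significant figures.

Volume: 47.5 m³ = 47,500 L.
[OCl⁻]/[HOCl] = 10^(pH − pKa) = 10^(7.27 − 7.51) = 0.5754; fraction as HOCl = 1/(1 + 0.5754) = 0.6347.
Free chlorine required for 1.43 ppm HOCl: 1.43 / 0.6347 = 2.253 ppm.
FC to add: 2.253 − 0.3 = 1.953 mg/L as Cl₂.
Cl₂ equivalent: 1.953 mg/L × 47,500 L = 92.76 g.
Product at 90.3% available Cl: 92.76 / 0.903 = 102.7 g.

103 g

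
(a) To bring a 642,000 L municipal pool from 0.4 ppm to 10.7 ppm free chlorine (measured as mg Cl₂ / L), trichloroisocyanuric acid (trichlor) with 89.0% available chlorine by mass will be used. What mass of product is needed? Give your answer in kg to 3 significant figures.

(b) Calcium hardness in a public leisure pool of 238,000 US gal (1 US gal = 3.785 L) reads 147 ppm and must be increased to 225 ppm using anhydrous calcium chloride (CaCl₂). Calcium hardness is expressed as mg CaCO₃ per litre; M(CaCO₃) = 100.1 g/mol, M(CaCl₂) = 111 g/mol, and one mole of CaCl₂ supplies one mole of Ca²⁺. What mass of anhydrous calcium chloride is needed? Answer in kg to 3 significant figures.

(a) Chlorine deficit: 10.7 − 0.4 = 10.3 ppm = 10.3 mg/L as Cl₂.
(a) Cl₂ equivalent needed: 10.3 mg/L × 642,000 L = 6,613,000 mg = 6613 g.
(a) Product at 89.0% available chlorine: 6613 / 0.89 = 7430 g.

(b) Volume: 238,000 US gal × 3.785 L/gal = 900,830 L.
(b) Hardness to add: (225 − 147) = 78 mg/L as CaCO₃ × 900,830 L = 70,260 g as CaCO₃.
(b) Moles of Ca²⁺ (1 mol Ca²⁺ ≡ 1 mol CaCO₃): 70,260 / 100.1 g/mol = 701.9 mol.
(b) Mass of CaCl₂: 701.9 × 111 = 77,920 g.

(a) 7.43 kg; (b) 77.9 kg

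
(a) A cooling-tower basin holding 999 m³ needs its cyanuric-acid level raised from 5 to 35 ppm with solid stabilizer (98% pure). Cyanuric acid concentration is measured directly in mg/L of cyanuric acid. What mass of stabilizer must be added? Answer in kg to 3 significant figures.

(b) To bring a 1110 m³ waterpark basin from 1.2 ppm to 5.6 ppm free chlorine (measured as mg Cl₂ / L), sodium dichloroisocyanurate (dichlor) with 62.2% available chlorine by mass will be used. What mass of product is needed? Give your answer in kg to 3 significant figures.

(a) Volume: 999 m³ = 999,000 L.
(a) CYA to add: (35 − 5) = 30 mg/L × 999,000 L = 29,970 g cyanuric acid.
(a) At 98% purity: 29,970 / 0.98 = 30,580 g product.

(b) Volume: 1110 m³ = 1,110,000 L.
(b) Chlorine deficit: 5.6 − 1.2 = 4.4 ppm = 4.4 mg/L as Cl₂.
(b) Cl₂ equivalent needed: 4.4 mg/L × 1,110,000 L = 4,884,000 mg = 4884 g.
(b) Product at 62.2% available chlorine: 4884 / 0.622 = 7852 g.

(a) 30.6 kg; (b) 7.85 kg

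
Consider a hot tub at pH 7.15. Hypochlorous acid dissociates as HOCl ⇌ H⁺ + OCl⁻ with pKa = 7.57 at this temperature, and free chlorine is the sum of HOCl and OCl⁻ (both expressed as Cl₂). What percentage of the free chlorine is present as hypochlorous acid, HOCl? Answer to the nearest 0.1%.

72.5%

[OCl⁻]/[HOCl] = 10^(pH − pKa) = 10^(7.15 − 7.57) = 10^-0.42 = 0.3802.
Fraction as HOCl = 1 / (1 + 0.3802) = 0.7245.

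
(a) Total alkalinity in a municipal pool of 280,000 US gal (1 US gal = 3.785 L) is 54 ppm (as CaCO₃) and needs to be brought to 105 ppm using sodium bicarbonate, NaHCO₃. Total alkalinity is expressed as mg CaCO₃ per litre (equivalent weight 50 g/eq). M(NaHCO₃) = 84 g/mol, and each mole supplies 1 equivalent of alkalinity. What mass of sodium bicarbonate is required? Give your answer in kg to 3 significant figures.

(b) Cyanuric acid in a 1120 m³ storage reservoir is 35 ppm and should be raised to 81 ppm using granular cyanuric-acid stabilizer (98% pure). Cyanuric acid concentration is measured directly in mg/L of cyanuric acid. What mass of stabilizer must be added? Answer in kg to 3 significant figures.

(a) Volume: 280,000 US gal × 3.785 L/gal = 1,059,800 L.
(a) Alkalinity to add: (105 − 54) = 51 mg/L as CaCO₃ × 1,059,800 L = 54,050 g as CaCO₃.
(a) Equivalents: 54,050 g ÷ 50 g/eq = 1081 eq.
(a) NaHCO₃ supplies 1 eq per mole → 1081 mol.
(a) Mass: 1081 mol × 84 g/mol = 90,800 g.

(b) Volume: 1120 m³ = 1,120,000 L.
(b) CYA to add: (81 − 35) = 46 mg/L × 1,120,000 L = 51,520 g cyanuric acid.
(b) At 98% purity: 51,520 / 0.98 = 52,570 g product.

(a) 90.8 kg; (b) 52.6 kg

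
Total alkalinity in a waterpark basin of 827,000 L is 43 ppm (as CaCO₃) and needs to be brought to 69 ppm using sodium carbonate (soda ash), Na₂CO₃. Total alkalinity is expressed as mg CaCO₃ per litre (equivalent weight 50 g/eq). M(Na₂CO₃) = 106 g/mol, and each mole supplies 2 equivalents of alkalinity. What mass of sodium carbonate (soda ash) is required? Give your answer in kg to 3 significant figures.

Alkalinity to add: (69 − 43) = 26 mg/L as CaCO₃ × 827,000 L = 21,500 g as CaCO₃.
Equivalents: 21,500 g ÷ 50 g/eq = 430 eq.
Each mole of Na₂CO₃ supplies 2 eq, so 430 / 2 = 215 mol.
Mass: 215 mol × 106 g/mol = 22,790 g.

22.8 kg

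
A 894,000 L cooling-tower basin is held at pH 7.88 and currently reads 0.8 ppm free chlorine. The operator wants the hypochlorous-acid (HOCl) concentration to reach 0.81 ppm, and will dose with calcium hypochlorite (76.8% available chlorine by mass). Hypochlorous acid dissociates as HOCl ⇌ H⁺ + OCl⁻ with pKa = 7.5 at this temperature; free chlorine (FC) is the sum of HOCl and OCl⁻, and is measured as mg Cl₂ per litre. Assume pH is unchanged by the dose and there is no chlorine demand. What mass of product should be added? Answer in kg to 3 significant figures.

[OCl⁻]/[HOCl] = 10^(pH − pKa) = 10^(7.88 − 7.5) = 2.399; fraction as HOCl = 1/(1 + 2.399) = 0.2942.
Free chlorine required for 0.81 ppm HOCl: 0.81 / 0.2942 = 2.753 ppm.
FC to add: 2.753 − 0.8 = 1.953 mg/L as Cl₂.
Cl₂ equivalent: 1.953 mg/L × 894,000 L = 1746 g.
Product at 76.8% available Cl: 1746 / 0.768 = 2273 g.

2.27 kg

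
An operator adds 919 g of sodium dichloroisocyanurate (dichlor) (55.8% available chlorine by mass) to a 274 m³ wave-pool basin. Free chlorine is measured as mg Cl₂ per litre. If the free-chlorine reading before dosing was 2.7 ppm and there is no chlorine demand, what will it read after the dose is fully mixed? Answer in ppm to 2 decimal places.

Volume: 274 m³ = 274,000 L.
Available chlorine delivered: 919 g × 0.558 = 512.8 g as Cl₂.
Concentration rise: 512.8 g / 274,000 L = 1.872 mg/L = 1.87 ppm.
Final FC: 2.7 + 1.87 = 4.57 ppm.

4.57 ppm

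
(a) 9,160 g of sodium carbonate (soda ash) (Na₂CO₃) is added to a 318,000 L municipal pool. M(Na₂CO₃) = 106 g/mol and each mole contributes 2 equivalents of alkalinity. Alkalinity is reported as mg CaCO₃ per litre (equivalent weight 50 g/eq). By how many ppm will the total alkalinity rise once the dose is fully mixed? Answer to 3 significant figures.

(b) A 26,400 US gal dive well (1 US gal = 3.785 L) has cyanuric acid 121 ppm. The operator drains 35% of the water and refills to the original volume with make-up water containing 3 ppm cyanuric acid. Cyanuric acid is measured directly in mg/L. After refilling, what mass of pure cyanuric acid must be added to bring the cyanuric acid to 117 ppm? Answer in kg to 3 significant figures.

(a) Moles of Na₂CO₃: 9,160 g ÷ 106 g/mol = 86.42 mol → 172.8 eq of alkalinity.
(a) As CaCO₃: 172.8 eq × 50 g/eq = 8642 g.
(a) Rise: 8642 g / 318,000 L × 1000 = 27.17 mg/L.

(b) Volume: 26,400 US gal × 3.785 L/gal = 99,924 L.
(b) After draining 35% and refilling: 121 × 0.65 + 3 × 0.35 = 79.7 ppm.
(b) Deficit to target: 117 − 79.7 = 37.3 mg/L.
(b) Mass: 37.3 mg/L × 99,924 L = 3727 g cyanuric acid.

(a) 27.2 ppm; (b) 3.73 kg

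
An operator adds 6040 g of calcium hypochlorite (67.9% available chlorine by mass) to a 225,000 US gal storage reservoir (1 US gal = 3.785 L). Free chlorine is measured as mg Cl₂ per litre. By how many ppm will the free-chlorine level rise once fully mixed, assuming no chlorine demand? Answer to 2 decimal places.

Volume: 225,000 US gal × 3.785 L/gal = 851,625 L.
Available chlorine delivered: 6040 g × 0.679 = 4101 g as Cl₂.
Concentration rise: 4101 g / 851,625 L = 4.816 mg/L = 4.82 ppm.

4.82 ppm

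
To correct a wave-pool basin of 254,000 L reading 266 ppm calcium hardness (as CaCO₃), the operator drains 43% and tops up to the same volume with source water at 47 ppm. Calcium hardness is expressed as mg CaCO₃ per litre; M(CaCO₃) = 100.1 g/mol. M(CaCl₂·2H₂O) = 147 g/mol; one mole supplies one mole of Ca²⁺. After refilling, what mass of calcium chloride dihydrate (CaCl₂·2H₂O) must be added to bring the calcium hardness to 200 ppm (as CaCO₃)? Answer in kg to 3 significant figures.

10.5 kg

After draining 43% and refilling: 266 × 0.57 + 47 × 0.43 = 171.83 ppm.
Deficit to target: 200 − 171.83 = 28.17 mg/L.
As CaCO₃: 28.17 mg/L × 254,000 L = 7155 g; ÷ 100.1 = 71.48 mol Ca²⁺.
Mass: 71.48 × 147 = 10,510 g.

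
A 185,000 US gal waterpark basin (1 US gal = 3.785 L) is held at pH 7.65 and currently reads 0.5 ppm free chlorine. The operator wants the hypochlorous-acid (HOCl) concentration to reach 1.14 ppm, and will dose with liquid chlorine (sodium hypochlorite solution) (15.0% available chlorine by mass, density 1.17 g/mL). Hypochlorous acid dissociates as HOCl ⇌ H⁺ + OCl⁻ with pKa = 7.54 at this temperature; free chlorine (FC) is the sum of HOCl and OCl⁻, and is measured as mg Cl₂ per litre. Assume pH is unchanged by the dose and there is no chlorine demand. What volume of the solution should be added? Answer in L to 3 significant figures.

Volume: 185,000 US gal × 3.785 L/gal = 700,225 L.
[OCl⁻]/[HOCl] = 10^(pH − pKa) = 10^(7.65 − 7.54) = 1.288; fraction as HOCl = 1/(1 + 1.288) = 0.437.
Free chlorine required for 1.14 ppm HOCl: 1.14 / 0.437 = 2.609 ppm.
FC to add: 2.609 − 0.5 = 2.109 mg/L as Cl₂.
Cl₂ equivalent: 2.109 mg/L × 700,225 L = 1476 g.
Product at 15.0% available Cl: 1476 / 0.15 = 9843 g.
Volume: 9843 g ÷ 1.17 g/mL = 8413 mL.

8.41 L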